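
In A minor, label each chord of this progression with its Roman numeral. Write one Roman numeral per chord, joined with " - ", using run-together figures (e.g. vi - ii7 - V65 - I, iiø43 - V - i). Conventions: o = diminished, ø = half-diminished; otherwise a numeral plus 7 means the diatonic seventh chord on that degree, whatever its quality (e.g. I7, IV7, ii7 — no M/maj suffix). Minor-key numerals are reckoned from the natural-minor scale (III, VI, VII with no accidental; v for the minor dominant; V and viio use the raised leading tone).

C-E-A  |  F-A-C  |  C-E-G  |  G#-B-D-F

i6 - VI - III - viio7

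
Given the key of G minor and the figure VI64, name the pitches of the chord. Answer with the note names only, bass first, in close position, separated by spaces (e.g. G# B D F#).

In G minor, the submediant is Eb, and the diatonic chord built there is a major triad.
That chord is spelled Eb-G-Bb.
The figured bass 64 indicates second inversion, placing the fifth (Bb) in the bass: Bb-Eb-G.

Bb Eb G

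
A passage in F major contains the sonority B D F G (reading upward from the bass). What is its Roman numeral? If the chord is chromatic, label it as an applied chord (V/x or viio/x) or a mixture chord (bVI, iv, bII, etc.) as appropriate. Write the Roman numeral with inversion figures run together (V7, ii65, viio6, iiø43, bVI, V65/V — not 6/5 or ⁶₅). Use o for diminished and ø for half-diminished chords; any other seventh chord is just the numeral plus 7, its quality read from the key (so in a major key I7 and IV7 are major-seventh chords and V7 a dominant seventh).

Stacked in thirds the chord is G-B-D-F: a dominant seventh chord on G.
G is not a diatonic chord root with this quality in F major, but it lies a perfect fifth above C (V), so the chord functions as an applied dominant of V.
With B in the bass the chord is in first inversion, so the figured bass is 65.

V65/V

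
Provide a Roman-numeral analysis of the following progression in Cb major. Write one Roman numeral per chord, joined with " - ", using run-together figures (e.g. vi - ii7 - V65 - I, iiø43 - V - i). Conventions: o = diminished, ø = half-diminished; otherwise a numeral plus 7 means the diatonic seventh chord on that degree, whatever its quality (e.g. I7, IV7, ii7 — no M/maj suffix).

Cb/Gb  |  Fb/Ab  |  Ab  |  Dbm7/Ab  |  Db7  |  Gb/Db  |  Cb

I64 - IV6 - V/ii - ii43 - V7/V - V64 - I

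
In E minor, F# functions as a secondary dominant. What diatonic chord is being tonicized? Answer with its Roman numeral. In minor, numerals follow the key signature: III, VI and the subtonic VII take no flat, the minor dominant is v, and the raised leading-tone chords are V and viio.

V

The chord is a major triad on F#.
A dominant resolves down a perfect fifth: F# → B. In E minor, B is scale degree 5, i.e. V.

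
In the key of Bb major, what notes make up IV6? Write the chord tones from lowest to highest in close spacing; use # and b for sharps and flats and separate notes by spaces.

G Bb Eb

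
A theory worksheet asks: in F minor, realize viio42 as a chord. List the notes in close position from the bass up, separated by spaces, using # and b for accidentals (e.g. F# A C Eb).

Db E G Bb

In F minor, the leading-tone chord is built on the raised seventh degree, E.
That chord is spelled E-G-Bb-Db.
With the 42 figure the chord is in third inversion; from the bass Db upward in close position it reads Db-E-G-Bb.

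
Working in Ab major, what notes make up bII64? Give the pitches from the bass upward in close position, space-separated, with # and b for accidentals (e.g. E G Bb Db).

bII64 is the Neapolitan chord — a major triad on the lowered second degree. In Ab major that root is Bbb.
So the chord is Bbb-Db-Fb.
The figured bass 64 indicates second inversion, placing the fifth (Fb) in the bass: Fb-Bbb-Db.

Fb Bbb Db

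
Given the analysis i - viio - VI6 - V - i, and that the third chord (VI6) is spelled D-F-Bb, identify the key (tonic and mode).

D minor

The chord Bb/D is a major triad rooted on Bb; its label is VI6.
If Bb is scale degree 6 and the mode makes that degree carry a major triad, the tonic is D and the mode is minor.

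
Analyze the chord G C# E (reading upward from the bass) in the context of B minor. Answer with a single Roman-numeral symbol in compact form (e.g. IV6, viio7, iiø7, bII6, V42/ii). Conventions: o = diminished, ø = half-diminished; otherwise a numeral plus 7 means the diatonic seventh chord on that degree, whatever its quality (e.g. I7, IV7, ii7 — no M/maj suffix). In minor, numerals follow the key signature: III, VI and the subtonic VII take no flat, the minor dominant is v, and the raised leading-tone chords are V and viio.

Stacked in thirds the chord is C#-E-G: a diminished triad on C#.
C# is scale degree 2 in B minor, and a diminished triad on that degree is written iio.
With G in the bass the chord is in second inversion, so the figured bass is 64.

iio64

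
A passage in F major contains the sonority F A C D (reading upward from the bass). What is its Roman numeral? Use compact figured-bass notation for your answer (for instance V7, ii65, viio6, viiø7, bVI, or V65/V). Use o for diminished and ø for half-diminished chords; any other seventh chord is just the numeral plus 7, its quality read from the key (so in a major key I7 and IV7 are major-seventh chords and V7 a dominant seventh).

Stacked in thirds the chord is D-F-A-C: a minor seventh chord on D.
In F major, D is the submediant; the diatonic minor seventh chord there is vi7.
With F in the bass the chord is in first inversion, so the figured bass is 65.

vi65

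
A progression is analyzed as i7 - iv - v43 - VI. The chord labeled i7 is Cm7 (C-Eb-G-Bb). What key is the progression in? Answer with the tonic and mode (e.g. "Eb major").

i7 is given as C-Eb-G-Bb — a minor seventh chord with root C.
If C is scale degree 1 and the mode makes that degree carry a minor seventh chord, the tonic is C and the mode is minor.

C minor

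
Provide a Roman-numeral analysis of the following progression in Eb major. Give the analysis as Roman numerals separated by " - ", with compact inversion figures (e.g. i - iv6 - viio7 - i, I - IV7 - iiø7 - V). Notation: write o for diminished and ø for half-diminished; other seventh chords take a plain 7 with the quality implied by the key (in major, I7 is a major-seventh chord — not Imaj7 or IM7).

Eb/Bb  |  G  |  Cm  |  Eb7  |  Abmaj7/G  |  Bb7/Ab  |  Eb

Eb/Bb has root Eb, degree 1 in Eb major, so I64.
G: chromatic; G is V of vi, so V/vi.
Cm has root C, degree 6 in Eb major, so vi.
Eb7: chromatic; Eb is V of IV, so V7/IV.
Abmaj7/G: root Ab is the subdominant; major seventh chord there is IV42.
Bb7/Ab: root Bb is the dominant; dominant seventh chord there is V42.
Eb: root Eb is the tonic; major triad there is I.

I64 - V/vi - vi - V7/IV - IV42 - V42 - I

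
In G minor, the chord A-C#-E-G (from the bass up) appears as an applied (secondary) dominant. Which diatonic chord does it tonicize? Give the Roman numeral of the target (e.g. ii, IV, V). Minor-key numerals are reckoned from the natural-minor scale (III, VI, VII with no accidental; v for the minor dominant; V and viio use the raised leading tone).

The chord is a dominant seventh chord on A.
A dominant resolves down a perfect fifth: A → D. In G minor, D is scale degree 5, i.e. V.

V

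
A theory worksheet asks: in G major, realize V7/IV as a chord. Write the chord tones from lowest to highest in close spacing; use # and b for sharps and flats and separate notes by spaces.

G B D F

The slash means an applied dominant: we want the dominant of IV. In G major, IV is C major, and its dominant is built on G.
Building a dominant seventh chord on G gives G-B-D-F.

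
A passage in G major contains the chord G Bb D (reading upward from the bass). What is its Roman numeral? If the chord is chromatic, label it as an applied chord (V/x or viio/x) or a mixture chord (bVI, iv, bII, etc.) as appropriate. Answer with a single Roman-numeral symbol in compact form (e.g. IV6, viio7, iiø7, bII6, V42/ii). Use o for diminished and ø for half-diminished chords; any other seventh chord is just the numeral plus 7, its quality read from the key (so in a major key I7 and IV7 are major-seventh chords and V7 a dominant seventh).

i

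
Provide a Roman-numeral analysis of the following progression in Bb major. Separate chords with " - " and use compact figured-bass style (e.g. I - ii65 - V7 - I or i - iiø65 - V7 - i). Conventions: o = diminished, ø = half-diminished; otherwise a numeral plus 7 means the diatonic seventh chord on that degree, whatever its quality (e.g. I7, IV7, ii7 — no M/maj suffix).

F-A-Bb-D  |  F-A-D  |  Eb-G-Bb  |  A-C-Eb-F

I43 - iii6 - IV - V65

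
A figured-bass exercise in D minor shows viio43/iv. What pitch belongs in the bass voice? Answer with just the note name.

C

The applied chord viio43/iv is rooted on F#: F#-A-C-Eb.
The figure 43 means second inversion — the fifth is in the bass.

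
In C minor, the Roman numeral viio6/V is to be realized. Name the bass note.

The applied chord viio6/V is rooted on F#: F#-A-C.
The figure 6 means first inversion — the third is in the bass.

A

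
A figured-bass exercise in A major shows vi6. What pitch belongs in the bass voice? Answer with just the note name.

A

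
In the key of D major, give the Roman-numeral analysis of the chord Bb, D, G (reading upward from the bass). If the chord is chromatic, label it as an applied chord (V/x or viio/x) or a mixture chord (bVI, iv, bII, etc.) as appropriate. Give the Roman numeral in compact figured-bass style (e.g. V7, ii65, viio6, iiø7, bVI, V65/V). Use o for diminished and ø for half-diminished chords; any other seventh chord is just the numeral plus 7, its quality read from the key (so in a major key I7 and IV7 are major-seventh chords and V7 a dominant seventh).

Stacked in thirds the chord is G-Bb-D: a minor triad on G.
G is the fourth degree of D major. This is the minor subdominant, borrowed from the parallel minor.
With Bb in the bass the chord is in first inversion, so the figured bass is 6.

iv6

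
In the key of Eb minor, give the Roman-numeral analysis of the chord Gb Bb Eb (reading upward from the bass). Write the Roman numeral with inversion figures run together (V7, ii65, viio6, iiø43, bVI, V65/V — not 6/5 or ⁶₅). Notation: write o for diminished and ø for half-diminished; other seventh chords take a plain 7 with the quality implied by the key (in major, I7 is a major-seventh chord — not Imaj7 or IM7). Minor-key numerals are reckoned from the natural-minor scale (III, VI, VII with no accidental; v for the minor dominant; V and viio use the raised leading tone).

Stacked in thirds the chord is Eb-Gb-Bb: a minor triad on Eb.
In Eb minor, Eb is the tonic; the diatonic minor triad there is i.
With Gb in the bass the chord is in first inversion, so the figured bass is 6.

i6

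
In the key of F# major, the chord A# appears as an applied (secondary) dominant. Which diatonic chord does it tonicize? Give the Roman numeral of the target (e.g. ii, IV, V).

vi

The chord is a major triad on A#.
A dominant resolves down a perfect fifth: A# → D#. In F# major, D# is scale degree 6, i.e. vi.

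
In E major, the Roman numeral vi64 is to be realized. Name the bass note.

G#

vi in E major has root C#; the chord is C#-E-G#.
The figure 64 means second inversion — the fifth is in the bass.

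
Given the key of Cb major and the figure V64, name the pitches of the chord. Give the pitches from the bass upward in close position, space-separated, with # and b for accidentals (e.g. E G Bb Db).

Db Gb Bb

In Cb major, the dominant is Gb, and the diatonic chord built there is a major triad.
That chord is spelled Gb-Bb-Db.
The figured bass 64 indicates second inversion, placing the fifth (Db) in the bass: Db-Gb-Bb.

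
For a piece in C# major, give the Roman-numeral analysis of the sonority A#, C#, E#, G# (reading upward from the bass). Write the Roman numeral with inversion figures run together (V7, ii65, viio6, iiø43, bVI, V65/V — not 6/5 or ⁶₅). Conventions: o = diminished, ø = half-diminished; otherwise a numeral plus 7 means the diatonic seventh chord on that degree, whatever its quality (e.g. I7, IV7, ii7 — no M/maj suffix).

Stacked in thirds the chord is A#-C#-E#-G#: a minor seventh chord on A#.
A# is scale degree 6 in C# major, and a minor seventh chord on that degree is written vi7.

vi7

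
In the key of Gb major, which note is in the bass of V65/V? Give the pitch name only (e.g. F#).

The applied chord V65/V is rooted on Ab: Ab-C-Eb-Gb.
The figure 65 means first inversion — the third is in the bass.

C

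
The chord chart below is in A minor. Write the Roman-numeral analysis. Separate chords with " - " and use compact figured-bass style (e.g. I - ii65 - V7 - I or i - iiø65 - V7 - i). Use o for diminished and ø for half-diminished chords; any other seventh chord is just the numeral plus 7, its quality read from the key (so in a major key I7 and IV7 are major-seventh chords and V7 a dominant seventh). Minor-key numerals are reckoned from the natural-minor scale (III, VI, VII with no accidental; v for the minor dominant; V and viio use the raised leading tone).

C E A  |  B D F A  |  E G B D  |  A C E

C-E-A: root A is the tonic; minor triad there is i6.
B-D-F-A has root B, degree 2 in A minor, so iiø7.
E-G-B-D has root E, degree 5 in A minor, so v7.
A-C-E has root A, degree 1 in A minor, so i.

i6 - iiø7 - v7 - i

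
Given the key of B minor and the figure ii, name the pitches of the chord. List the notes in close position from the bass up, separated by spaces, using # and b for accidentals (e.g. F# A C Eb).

Scale degree 2 in B minor is C#; here the chord built on it is altered to a minor triad. ii is the minor supertonic, borrowed from the parallel major (the Dorian ii).
So the chord is C#-E-G#.

C# E G#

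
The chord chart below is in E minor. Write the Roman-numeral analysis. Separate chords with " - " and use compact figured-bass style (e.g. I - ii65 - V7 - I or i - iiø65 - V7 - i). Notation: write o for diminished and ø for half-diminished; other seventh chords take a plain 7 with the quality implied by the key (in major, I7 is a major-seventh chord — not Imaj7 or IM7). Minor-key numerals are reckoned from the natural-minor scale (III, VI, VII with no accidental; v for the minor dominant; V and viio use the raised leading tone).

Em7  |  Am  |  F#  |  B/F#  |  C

i7 - iv - V/V - V64 - VI

Em7: minor seventh chord on E = scale degree 1 → i7.
Am: minor triad on A = scale degree 4 → iv.
F#: a major triad on F#, the applied dominant of V → V/V.
B/F#: root B is the dominant; major triad there is V64.
C: root C is the submediant; major triad there is VI.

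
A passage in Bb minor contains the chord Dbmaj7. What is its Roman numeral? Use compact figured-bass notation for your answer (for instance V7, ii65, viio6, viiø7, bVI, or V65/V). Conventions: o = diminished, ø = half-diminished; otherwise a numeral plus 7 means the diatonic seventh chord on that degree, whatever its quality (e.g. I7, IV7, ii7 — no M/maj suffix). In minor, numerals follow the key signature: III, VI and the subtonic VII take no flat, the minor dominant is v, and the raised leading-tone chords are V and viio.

The pitches Db-F-Ab-C form a major seventh chord rooted on Db.
In Bb minor, Db is the mediant; the diatonic major seventh chord there is III7.

III7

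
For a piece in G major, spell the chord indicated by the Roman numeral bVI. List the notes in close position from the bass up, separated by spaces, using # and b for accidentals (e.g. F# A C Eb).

Scale degree 6 in G major is E; lowering it a half step gives Eb. bVI is a major triad on the lowered sixth degree, borrowed from the parallel minor.
So the chord is Eb-G-Bb.

Eb G Bb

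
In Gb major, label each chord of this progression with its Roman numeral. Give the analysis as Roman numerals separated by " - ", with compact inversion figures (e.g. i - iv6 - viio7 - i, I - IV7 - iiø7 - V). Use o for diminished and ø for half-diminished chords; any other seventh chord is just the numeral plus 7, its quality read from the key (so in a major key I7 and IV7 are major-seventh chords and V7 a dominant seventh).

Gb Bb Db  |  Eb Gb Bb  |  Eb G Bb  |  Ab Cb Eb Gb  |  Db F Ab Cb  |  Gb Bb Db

I - vi - V/ii - ii7 - V7 - I

Gb-Bb-Db has root Gb, degree 1 in Gb major, so I.
Eb-Gb-Bb: minor triad on Eb = scale degree 6 → vi.
Eb-G-Bb is the secondary dominant of ii (major triad on Eb): V/ii.
Ab-Cb-Eb-Gb has root Ab, degree 2 in Gb major, so ii7.
Db-F-Ab-Cb: root Db is the dominant; dominant seventh chord there is V7.
Gb-Bb-Db: root Gb is the tonic; major triad there is I.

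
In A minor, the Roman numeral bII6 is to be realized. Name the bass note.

D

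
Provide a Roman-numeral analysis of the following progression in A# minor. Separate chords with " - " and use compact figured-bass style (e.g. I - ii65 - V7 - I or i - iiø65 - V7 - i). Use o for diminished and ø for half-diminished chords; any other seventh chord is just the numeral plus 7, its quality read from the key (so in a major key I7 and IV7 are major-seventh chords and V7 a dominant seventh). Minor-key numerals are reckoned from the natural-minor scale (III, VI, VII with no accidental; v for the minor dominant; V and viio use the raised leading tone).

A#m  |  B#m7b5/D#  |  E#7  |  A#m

i - iiø65 - V7 - i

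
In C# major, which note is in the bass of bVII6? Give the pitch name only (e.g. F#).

bVII in C# major has root B; the chord is B-D#-F#.
The figure 6 means first inversion — the third is in the bass.

D#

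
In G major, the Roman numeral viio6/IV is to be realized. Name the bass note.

D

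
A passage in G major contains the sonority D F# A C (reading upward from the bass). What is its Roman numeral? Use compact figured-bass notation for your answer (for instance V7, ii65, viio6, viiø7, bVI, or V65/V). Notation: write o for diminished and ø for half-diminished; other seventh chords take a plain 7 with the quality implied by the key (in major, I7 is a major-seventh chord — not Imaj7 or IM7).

V7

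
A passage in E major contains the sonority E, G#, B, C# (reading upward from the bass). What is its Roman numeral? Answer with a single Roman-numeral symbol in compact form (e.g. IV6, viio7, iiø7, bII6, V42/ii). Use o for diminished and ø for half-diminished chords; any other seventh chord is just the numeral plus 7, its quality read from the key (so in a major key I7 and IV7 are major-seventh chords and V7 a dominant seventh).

Stacked in thirds the chord is C#-E-G#-B: a minor seventh chord on C#.
C# is scale degree 6 in E major, and a minor seventh chord on that degree is written vi7.
With E in the bass the chord is in first inversion, so the figured bass is 65.

vi65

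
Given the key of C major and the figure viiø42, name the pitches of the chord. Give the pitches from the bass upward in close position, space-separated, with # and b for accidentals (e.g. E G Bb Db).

A B D F

In C major, the seventh degree is B, and the diatonic chord built there is a half-diminished seventh chord.
Stacking thirds from B gives B-D-F-A.
The figured bass 42 indicates third inversion, placing the seventh (A) in the bass: A-B-D-F.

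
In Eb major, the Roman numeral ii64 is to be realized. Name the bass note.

C

ii in Eb major has root F; the chord is F-Ab-C.
The figure 64 means second inversion — the fifth is in the bass.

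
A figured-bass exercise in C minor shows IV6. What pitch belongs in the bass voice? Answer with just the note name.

A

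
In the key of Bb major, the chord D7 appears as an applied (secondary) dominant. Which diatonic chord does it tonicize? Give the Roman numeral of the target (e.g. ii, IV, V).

vi

The chord is a dominant seventh chord on D.
A dominant resolves down a perfect fifth: D → G. In Bb major, G is scale degree 6, i.e. vi.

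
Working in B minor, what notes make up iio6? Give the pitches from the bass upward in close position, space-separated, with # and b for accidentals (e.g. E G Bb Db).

E G C#

The numeral's case and figure indicate a diminished triad. In B minor its root, the second degree, is C#.
That chord is spelled C#-E-G.
The figured bass 6 indicates first inversion, placing the third (E) in the bass: E-G-C#.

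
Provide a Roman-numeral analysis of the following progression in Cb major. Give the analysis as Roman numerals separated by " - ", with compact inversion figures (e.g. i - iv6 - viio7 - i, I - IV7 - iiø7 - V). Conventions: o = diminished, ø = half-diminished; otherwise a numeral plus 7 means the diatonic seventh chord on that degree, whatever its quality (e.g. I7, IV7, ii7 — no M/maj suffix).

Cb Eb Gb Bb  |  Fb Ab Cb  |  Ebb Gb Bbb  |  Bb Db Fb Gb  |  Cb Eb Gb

I7 - IV - bIII - V65 - I

Cb-Eb-Gb-Bb: root Cb is the tonic; major seventh chord there is I7.
Fb-Ab-Cb: root Fb is the subdominant; major triad there is IV.
Ebb-Gb-Bbb: major triad on Ebb — chromatic; bIII (borrowed from the parallel minor).
Bb-Db-Fb-Gb has root Gb, degree 5 in Cb major, so V65.
Cb-Eb-Gb: major triad on Cb = scale degree 1 → I.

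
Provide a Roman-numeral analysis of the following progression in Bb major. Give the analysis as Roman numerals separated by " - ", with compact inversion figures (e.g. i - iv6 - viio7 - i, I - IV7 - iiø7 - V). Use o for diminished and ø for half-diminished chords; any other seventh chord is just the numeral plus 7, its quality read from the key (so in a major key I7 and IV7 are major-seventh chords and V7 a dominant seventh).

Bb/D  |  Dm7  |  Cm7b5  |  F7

Bb/D: major triad on Bb = scale degree 1 → I6.
Dm7: minor seventh chord on D = scale degree 3 → iii7.
Cm7b5: C with this quality isn't in the key; it's iiø7, borrowed from the parallel minor.
F7: dominant seventh chord on F = scale degree 5 → V7.

I6 - iii7 - iiø7 - V7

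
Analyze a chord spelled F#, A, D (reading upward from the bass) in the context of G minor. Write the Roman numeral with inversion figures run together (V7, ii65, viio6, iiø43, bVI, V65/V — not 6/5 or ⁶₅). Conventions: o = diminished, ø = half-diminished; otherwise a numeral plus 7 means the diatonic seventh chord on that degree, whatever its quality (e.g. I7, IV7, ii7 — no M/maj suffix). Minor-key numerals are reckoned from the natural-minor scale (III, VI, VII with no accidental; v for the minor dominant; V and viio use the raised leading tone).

The pitches D-F#-A form a major triad rooted on D.
In G minor, D is the dominant; the diatonic major triad there is V.
With F# in the bass the chord is in first inversion, so the figured bass is 6.

V6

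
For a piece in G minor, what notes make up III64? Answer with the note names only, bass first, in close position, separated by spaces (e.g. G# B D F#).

F Bb D

In G minor, the mediant is Bb, and the diatonic chord built there is a major triad.
Stacking thirds from Bb gives Bb-D-F.
The figured bass 64 indicates second inversion, placing the fifth (F) in the bass: F-Bb-D.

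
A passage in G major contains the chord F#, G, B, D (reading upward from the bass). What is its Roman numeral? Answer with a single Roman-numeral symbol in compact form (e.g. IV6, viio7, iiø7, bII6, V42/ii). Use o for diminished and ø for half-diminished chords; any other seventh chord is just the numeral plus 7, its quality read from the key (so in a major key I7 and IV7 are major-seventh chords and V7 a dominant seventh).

I42

The pitches G-B-D-F# form a major seventh chord rooted on G.
In G major, G is the tonic; the diatonic major seventh chord there is I7.
With F# in the bass the chord is in third inversion, so the figured bass is 42.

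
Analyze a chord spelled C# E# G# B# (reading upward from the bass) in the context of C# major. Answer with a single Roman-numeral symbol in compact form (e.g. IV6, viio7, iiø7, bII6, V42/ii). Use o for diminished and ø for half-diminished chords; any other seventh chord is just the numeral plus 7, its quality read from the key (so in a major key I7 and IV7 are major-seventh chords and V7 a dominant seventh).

I7

Stacked in thirds the chord is C#-E#-G#-B#: a major seventh chord on C#.
C# is scale degree 1 in C# major, and a major seventh chord on that degree is written I7.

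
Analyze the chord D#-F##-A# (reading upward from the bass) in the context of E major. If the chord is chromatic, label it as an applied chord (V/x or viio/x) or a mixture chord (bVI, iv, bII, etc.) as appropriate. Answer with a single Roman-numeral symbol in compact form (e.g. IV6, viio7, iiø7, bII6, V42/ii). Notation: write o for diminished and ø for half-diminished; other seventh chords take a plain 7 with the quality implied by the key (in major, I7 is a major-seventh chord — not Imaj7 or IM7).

V/iii

The pitches D#-F##-A# form a major triad rooted on D#.
D# is not a diatonic chord root with this quality in E major, but it lies a perfect fifth above G# (iii), so the chord functions as an applied dominant of iii.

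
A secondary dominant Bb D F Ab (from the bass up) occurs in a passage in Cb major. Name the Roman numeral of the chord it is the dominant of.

iii

The chord is a dominant seventh chord on Bb.
A dominant resolves down a perfect fifth: Bb → Eb. In Cb major, Eb is scale degree 3, i.e. iii.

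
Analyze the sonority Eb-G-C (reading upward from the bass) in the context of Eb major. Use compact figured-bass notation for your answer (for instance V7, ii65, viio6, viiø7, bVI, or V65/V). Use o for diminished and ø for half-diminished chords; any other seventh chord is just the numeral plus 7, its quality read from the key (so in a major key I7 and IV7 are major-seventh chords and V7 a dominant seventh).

The pitches C-Eb-G form a minor triad rooted on C.
C is scale degree 6 in Eb major, and a minor triad on that degree is written vi.
With Eb in the bass the chord is in first inversion, so the figured bass is 6.

vi6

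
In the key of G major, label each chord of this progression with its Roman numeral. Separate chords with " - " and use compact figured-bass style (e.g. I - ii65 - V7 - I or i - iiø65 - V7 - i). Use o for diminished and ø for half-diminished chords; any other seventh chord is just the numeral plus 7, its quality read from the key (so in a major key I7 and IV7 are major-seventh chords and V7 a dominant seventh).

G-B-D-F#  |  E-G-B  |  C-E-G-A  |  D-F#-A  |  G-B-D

I7 - vi - ii65 - V - I

G-B-D-F#: root G is the tonic; major seventh chord there is I7.
E-G-B has root E, degree 6 in G major, so vi.
C-E-G-A: root A is the supertonic; minor seventh chord there is ii65.
D-F#-A has root D, degree 5 in G major, so V.
G-B-D: major triad on G = scale degree 1 → I.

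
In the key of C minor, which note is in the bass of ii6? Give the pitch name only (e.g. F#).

ii in C minor has root D; the chord is D-F-A.
The figure 6 means first inversion — the third is in the bass.

F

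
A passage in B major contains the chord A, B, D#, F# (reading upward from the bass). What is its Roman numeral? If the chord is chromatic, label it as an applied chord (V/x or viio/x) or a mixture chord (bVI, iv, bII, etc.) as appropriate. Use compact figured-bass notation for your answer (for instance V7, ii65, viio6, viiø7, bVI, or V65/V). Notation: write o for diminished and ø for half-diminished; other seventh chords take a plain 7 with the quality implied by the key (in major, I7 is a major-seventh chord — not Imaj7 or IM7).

The pitches B-D#-F#-A form a dominant seventh chord rooted on B.
B is not a diatonic chord root with this quality in B major, but it lies a perfect fifth above E (IV), so the chord functions as an applied dominant of IV.
With A in the bass the chord is in third inversion, so the figured bass is 42.

V42/IV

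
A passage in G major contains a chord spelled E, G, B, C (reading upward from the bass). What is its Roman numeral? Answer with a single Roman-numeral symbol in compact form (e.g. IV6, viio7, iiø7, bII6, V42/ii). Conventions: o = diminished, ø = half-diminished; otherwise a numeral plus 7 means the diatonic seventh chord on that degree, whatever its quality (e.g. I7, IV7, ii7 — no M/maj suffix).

IV65

The pitches C-E-G-B form a major seventh chord rooted on C.
In G major, C is the subdominant; the diatonic major seventh chord there is IV7.
With E in the bass the chord is in first inversion, so the figured bass is 65.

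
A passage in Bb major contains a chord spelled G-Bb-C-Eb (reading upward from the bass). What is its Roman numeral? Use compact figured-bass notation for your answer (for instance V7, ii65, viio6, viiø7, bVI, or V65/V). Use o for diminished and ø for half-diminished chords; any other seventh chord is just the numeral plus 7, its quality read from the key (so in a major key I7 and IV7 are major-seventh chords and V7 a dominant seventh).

ii43

The pitches C-Eb-G-Bb form a minor seventh chord rooted on C.
C is scale degree 2 in Bb major, and a minor seventh chord on that degree is written ii7.
With G in the bass the chord is in second inversion, so the figured bass is 43.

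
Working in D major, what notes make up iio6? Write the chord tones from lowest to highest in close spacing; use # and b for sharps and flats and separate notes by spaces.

G Bb E

Scale degree 2 in D major is E; here the chord built on it is altered to a diminished triad. iio6 is the diminished supertonic triad, borrowed from the parallel minor.
So the chord is E-G-Bb, a diminished triad.
With the 6 figure the chord is in first inversion; from the bass G upward in close position it reads G-Bb-E.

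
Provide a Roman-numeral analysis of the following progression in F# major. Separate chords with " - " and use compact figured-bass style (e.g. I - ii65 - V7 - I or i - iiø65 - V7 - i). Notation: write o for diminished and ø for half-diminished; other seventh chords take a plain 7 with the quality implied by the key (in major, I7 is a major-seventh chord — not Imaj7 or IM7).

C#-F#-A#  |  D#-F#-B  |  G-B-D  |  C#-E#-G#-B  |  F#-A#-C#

I64 - IV6 - bII - V7 - I

C#-F#-A#: root F# is the tonic; major triad there is I64.
D#-F#-B: major triad on B = scale degree 4 → IV6.
G-B-D: G with this quality isn't in the key; a major triad on b2 is the Neapolitan chord, bII.
C#-E#-G#-B: root C# is the dominant; dominant seventh chord there is V7.
F#-A#-C#: major triad on F# = scale degree 1 → I.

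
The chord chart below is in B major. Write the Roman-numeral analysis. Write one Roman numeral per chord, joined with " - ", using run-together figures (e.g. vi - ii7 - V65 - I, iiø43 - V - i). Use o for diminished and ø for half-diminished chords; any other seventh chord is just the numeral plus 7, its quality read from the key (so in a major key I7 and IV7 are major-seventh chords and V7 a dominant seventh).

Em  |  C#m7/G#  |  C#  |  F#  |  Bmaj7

Em is non-diatonic — iv, a mixture chord from B minor.
C#m7/G#: root C# is the supertonic; minor seventh chord there is ii43.
C#: chromatic; C# is V of V, so V/V.
F# has root F#, degree 5 in B major, so V.
Bmaj7: root B is the tonic; major seventh chord there is I7.

iv - ii43 - V/V - V - I7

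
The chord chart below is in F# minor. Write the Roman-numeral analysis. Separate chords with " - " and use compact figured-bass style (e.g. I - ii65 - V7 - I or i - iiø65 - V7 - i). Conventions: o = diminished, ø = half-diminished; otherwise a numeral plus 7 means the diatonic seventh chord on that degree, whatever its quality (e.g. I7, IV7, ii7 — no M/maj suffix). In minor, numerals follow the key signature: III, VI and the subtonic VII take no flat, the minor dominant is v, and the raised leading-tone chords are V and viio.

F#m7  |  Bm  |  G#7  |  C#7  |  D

i7 - iv - V7/V - V7 - VI

F#m7: root F# is the tonic; minor seventh chord there is i7.
Bm: root B is the subdominant; minor triad there is iv.
G#7: chromatic; G# is V of V, so V7/V.
C#7 has root C#, degree 5 in F# minor, so V7.
D has root D, degree 6 in F# minor, so VI.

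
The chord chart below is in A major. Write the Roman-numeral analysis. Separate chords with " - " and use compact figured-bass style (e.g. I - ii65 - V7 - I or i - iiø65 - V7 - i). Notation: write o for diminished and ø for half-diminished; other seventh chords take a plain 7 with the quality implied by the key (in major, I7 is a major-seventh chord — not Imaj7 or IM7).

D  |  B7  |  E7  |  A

IV - V7/V - V7 - I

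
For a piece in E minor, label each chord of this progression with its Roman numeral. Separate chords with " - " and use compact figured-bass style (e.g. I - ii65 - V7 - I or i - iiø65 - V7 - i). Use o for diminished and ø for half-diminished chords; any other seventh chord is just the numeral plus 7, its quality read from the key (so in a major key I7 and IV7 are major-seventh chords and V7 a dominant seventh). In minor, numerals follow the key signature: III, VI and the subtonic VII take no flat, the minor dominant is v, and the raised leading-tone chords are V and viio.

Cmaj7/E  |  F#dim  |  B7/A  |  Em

Cmaj7/E: root C is the submediant; major seventh chord there is VI65.
F#dim: diminished triad on F# = scale degree 2 → iio.
B7/A: dominant seventh chord on B = scale degree 5 → V42.
Em: minor triad on E = scale degree 1 → i.

VI65 - iio - V42 - i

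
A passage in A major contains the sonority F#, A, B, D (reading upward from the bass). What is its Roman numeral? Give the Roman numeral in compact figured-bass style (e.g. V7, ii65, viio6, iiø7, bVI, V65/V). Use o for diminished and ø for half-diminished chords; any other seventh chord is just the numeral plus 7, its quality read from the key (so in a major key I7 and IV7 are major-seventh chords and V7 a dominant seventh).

ii43

Stacked in thirds the chord is B-D-F#-A: a minor seventh chord on B.
In A major, B is the supertonic; the diatonic minor seventh chord there is ii7.
With F# in the bass the chord is in second inversion, so the figured bass is 43.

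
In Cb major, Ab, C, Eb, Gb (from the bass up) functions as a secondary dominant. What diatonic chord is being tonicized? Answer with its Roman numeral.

ii

The chord is a dominant seventh chord on Ab.
A dominant resolves down a perfect fifth: Ab → Db. In Cb major, Db is scale degree 2, i.e. ii.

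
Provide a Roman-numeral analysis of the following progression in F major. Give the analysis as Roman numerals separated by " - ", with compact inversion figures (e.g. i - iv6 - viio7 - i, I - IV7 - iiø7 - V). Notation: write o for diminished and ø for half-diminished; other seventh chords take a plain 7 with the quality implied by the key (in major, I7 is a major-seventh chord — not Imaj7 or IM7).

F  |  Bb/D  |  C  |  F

F: root F is the tonic; major triad there is I.
Bb/D has root Bb, degree 4 in F major, so IV6.
C has root C, degree 5 in F major, so V.
F: root F is the tonic; major triad there is I.

I - IV6 - V - I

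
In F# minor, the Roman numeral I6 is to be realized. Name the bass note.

A#

I in F# minor has root F#; the chord is F#-A#-C#.
The figure 6 means first inversion — the third is in the bass.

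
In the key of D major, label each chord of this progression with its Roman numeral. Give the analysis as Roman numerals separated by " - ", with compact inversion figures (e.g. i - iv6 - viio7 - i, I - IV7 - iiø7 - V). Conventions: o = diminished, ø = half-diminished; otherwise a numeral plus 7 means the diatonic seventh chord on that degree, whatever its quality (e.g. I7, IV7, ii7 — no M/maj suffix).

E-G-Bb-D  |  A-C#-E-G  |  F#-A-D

E-G-Bb-D: E with this quality isn't in the key; it's iiø7, borrowed from the parallel minor.
A-C#-E-G has root A, degree 5 in D major, so V7.
F#-A-D has root D, degree 1 in D major, so I6.

iiø7 - V7 - I6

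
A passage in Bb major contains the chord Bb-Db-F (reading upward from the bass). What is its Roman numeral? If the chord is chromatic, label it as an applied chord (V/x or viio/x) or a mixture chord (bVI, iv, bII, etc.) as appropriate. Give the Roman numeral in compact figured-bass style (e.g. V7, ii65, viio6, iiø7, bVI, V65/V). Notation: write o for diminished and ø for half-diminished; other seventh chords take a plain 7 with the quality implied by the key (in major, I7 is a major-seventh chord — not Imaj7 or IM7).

i

The pitches Bb-Db-F form a minor triad rooted on Bb.
Bb is the first degree of Bb major. This is the minor tonic, borrowed from the parallel minor.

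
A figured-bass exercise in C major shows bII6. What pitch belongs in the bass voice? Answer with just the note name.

bII in C major has root Db; the chord is Db-F-Ab.
The figure 6 means first inversion — the third is in the bass.

F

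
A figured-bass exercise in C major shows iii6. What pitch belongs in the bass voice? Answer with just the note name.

G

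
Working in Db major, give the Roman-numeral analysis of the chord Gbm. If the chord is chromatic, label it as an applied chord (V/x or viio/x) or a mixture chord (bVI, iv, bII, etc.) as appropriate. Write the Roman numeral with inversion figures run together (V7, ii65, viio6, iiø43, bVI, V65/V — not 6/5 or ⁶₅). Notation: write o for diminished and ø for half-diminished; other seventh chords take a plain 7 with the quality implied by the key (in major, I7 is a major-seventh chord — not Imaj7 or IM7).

Stacked in thirds the chord is Gb-Bbb-Db: a minor triad on Gb.
Gb is the fourth degree of Db major. This is the minor subdominant, borrowed from the parallel minor.

iv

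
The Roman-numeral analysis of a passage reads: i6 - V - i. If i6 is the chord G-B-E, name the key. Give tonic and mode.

i6 is given as G-B-E — a minor triad with root E.
If E is scale degree 1 and the mode makes that degree carry a minor triad, the tonic is E and the mode is minor.

E minor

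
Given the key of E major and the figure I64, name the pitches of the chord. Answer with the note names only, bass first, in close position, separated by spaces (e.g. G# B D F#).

The numeral's case and figure indicate a major triad. In E major its root, the tonic, is E.
Stacking thirds from E gives E-G#-B.
With the 64 figure the chord is in second inversion; from the bass B upward in close position it reads B-E-G#.

B E G#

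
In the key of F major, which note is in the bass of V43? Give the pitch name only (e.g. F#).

V in F major has root C; the chord is C-E-G-Bb.
The figure 43 means second inversion — the fifth is in the bass.

G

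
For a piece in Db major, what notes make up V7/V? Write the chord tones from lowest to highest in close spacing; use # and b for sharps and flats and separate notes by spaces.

Eb G Bb Db

The slash means an applied dominant: we want the dominant of V. In Db major, V is Ab major, and its dominant is built on Eb.
Building a dominant seventh chord on Eb gives Eb-G-Bb-Db.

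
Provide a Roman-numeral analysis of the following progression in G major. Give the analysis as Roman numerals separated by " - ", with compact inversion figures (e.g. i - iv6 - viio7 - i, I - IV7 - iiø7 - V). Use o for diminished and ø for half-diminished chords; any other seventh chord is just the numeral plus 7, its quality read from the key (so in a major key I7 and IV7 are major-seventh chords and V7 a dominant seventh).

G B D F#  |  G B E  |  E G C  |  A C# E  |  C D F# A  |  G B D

I7 - vi6 - IV6 - V/V - V42 - I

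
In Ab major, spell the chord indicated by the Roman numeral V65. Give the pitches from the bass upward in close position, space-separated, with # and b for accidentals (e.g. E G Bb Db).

G Bb Db Eb

The numeral's case and figure indicate a dominant seventh chord. In Ab major its root, scale degree 5, is Eb.
That chord is spelled Eb-G-Bb-Db.
With the 65 figure the chord is in first inversion; from the bass G upward in close position it reads G-Bb-Db-Eb.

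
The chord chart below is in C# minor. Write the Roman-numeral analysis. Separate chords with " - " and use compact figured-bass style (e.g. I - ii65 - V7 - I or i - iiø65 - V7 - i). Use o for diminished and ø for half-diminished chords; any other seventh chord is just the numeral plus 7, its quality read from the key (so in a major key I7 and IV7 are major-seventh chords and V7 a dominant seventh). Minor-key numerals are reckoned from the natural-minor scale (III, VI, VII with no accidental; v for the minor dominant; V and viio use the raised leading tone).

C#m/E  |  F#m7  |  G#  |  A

C#m/E: root C# is the tonic; minor triad there is i6.
F#m7: root F# is the subdominant; minor seventh chord there is iv7.
G# has root G#, degree 5 in C# minor, so V.
A has root A, degree 6 in C# minor, so VI.

i6 - iv7 - V - VI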